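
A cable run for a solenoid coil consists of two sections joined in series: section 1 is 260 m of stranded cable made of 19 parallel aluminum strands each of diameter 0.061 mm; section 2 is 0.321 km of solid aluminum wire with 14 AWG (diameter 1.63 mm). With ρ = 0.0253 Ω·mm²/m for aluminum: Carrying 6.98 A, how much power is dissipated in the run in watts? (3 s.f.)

5960 W

ρ = 0.0253 Ω·mm²/m = 2.53×10^-8 Ω·m
Section 1: A_strand = π(3.0500e-05)² = 2.922e-09 m²; R₁ = ρL/(N·A_s) = (2.53×10^-8)(260)/(19×2.922e-09) = 118.5 Ω
Section 2: A = π(1.63/2 mm)² = π(8.1500e-04 m)² = 2.087e-06 m²
R₂ = (2.53×10^-8)(321)/(2.087e-06) = 3.892 Ω
R = R₁ + R₂ = 122.4 Ω
P = I²R = (6.98)² × 122.4 = 5960 W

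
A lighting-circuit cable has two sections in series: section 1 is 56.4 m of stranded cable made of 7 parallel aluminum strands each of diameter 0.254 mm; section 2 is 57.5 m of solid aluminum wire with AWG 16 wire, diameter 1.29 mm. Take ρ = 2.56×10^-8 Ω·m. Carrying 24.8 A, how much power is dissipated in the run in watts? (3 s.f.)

3200 W

Section 1: A_strand = π(1.2700e-04)² = 5.067e-08 m²; R₁ = ρL/(N·A_s) = (2.56×10^-8)(56.4)/(7×5.067e-08) = 4.071 Ω
Section 2: A = π(1.29/2 mm)² = π(6.4500e-04 m)² = 1.307e-06 m²
R₂ = (2.56×10^-8)(57.5)/(1.307e-06) = 1.126 Ω
R = R₁ + R₂ = 5.197 Ω
P = I²R = (24.8)² × 5.197 = 3200 W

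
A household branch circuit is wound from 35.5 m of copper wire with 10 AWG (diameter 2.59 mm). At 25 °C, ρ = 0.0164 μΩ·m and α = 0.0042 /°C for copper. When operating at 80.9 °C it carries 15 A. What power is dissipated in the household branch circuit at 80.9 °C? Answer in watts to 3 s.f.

30.7 W

ρ = 0.0164 μΩ·m = 1.64×10^-8 Ω·m
A = π(2.59/2 mm)² = π(1.2950e-03 m)² = 5.269e-06 m²
R₍25₎ = ρL/A = (1.64×10^-8)(35.5)/(5.269e-06) = 0.1105 Ω
R₍80.9₎ = R₍25₎(1 + αΔT) = 0.1105 × (1 + 0.0042×55.9) = 0.1364 Ω
P = I²R = (15)² × 0.1364 = 30.7 W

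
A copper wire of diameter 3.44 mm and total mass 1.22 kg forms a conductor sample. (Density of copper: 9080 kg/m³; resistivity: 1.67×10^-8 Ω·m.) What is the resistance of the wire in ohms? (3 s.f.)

0.0260 Ω

A = π(d/2)² = π(1.7200e-03 m)² = 9.2941e-06 m²
L = m/(density·A) = 1.22/(9080×9.2941e-06) = 14.46 m
R = ρL/A = (1.67×10^-8)(14.46)/(9.2941e-06) = 0.0260 Ω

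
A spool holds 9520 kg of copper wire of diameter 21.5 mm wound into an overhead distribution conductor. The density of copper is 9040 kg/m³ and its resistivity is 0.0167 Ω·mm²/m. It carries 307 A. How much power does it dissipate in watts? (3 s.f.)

ρ = 0.0167 Ω·mm²/m = 1.67×10^-8 Ω·m
A = π(d/2)² = π(1.0750e-02 m)² = 3.6305e-04 m²
L = m/(density·A) = 9520/(9040×3.6305e-04) = 2901 m
R = ρL/A = (1.67×10^-8)(2901)/(3.6305e-04) = 0.1334 Ω
P = I²R = (307)² × 0.1334 = 12600 W

12600 W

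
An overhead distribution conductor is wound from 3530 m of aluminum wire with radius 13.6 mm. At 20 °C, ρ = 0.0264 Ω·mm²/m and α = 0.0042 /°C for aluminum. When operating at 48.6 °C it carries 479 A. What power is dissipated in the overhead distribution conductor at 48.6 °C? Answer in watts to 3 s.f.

41200 W

ρ = 0.0264 Ω·mm²/m = 2.64×10^-8 Ω·m
A = πr² = π(1.3600e-02 m)² = 5.811e-04 m²
R₍20₎ = ρL/A = (2.64×10^-8)(3530)/(5.811e-04) = 0.1604 Ω
R₍48.6₎ = R₍20₎(1 + αΔT) = 0.1604 × (1 + 0.0042×28.6) = 0.1796 Ω
P = I²R = (479)² × 0.1796 = 41200 W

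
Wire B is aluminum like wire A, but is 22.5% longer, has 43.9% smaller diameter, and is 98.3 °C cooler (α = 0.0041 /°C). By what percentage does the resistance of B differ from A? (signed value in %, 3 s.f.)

132%

R ∝ ρL/d² with ρ ∝ (1+αΔT), so R_B/R_A = (1 + 22.5/100) × (1 − 43.9/100)⁻² × (1 − 0.0041×98.3)
= 1.225 × 3.177 × 0.597 = 2.324
(R_B − R_A)/R_A = 2.324 − 1 = 132%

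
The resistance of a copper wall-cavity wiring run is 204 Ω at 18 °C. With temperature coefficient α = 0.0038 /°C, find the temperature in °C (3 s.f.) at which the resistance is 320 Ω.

168 °C

R = R₀(1 + α(T − T₀)) ⇒ T = T₀ + (R/R₀ − 1)/α
T = 18 + (320/204 − 1)/0.0038 = 18 + (0.5686)/0.0038 = 168 °C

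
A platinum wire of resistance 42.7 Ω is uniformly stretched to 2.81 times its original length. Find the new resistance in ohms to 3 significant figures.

Volume constant ⇒ A' = A/k with k = 2.81. R' = ρ(kL)/(A/k) = k²R.
R' = 7.896 × 42.7 = 337 Ω

337 Ω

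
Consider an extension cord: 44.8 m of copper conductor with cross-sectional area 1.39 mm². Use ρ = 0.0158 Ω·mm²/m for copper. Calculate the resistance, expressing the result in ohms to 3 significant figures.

0.509 Ω

ρ = 0.0158 Ω·mm²/m = 1.58×10^-8 Ω·m
A = 1.39 mm² = 1.390e-06 m²
R = ρL/A = (1.58×10^-8)(44.8 m)/(1.390e-06 m²) = 0.509 Ω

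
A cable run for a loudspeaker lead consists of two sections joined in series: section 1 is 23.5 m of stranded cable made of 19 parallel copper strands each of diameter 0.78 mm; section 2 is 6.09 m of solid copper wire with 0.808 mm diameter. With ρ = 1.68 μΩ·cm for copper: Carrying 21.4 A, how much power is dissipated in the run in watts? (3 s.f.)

111 W

ρ = 1.68 μΩ·cm = 1.68×10^-8 Ω·m
Section 1: A_strand = π(3.9000e-04)² = 4.778e-07 m²; R₁ = ρL/(N·A_s) = (1.68×10^-8)(23.5)/(19×4.778e-07) = 0.04349 Ω
Section 2: A = π(d/2)² = π(4.0400e-04 m)² = 5.128e-07 m²
R₂ = (1.68×10^-8)(6.09)/(5.128e-07) = 0.1995 Ω
R = R₁ + R₂ = 0.243 Ω
P = I²R = (21.4)² × 0.243 = 111 W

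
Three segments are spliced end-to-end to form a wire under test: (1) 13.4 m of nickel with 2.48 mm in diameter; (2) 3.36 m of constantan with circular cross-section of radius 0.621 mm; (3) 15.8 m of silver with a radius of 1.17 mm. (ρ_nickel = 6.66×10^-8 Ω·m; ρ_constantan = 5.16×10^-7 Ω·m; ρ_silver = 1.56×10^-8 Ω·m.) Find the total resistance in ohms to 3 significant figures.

Seg 1: A = π(d/2)² = π(1.2400e-03 m)² = 4.831e-06 m²
R_1 = (6.66×10^-8)(13.4)/(4.831e-06) = 0.1848 Ω
Seg 2: A = πr² = π(6.2100e-04 m)² = 1.212e-06 m²
R_2 = (5.16×10^-7)(3.36)/(1.212e-06) = 1.431 Ω
Seg 3: A = πr² = π(1.1700e-03 m)² = 4.301e-06 m²
R_3 = (1.56×10^-8)(15.8)/(4.301e-06) = 0.05731 Ω
R_total = R_1 + R_2 + R_3 = 1.67 Ω

1.67 Ω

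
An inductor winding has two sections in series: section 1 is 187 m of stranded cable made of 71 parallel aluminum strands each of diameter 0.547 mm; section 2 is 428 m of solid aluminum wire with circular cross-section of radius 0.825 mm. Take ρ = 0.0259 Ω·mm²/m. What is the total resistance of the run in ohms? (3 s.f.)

5.47 Ω

ρ = 0.0259 Ω·mm²/m = 2.59×10^-8 Ω·m
Section 1: A_strand = π(2.7350e-04)² = 2.350e-07 m²; R₁ = ρL/(N·A_s) = (2.59×10^-8)(187)/(71×2.350e-07) = 0.2903 Ω
Section 2: A = πr² = π(8.2500e-04 m)² = 2.138e-06 m²
R₂ = (2.59×10^-8)(428)/(2.138e-06) = 5.184 Ω
R = R₁ + R₂ = 5.47 Ω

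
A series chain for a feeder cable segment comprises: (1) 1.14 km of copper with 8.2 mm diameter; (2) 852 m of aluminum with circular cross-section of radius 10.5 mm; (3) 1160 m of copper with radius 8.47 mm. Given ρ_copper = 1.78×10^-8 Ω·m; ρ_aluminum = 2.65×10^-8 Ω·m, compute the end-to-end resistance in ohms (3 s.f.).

0.541 Ω

Seg 1: A = π(d/2)² = π(4.1000e-03 m)² = 5.281e-05 m²
R_1 = (1.78×10^-8)(1140)/(5.281e-05) = 0.3842 Ω
Seg 2: A = πr² = π(1.0500e-02 m)² = 3.464e-04 m²
R_2 = (2.65×10^-8)(852)/(3.464e-04) = 0.06519 Ω
Seg 3: A = πr² = π(8.4700e-03 m)² = 2.254e-04 m²
R_3 = (1.78×10^-8)(1160)/(2.254e-04) = 0.09161 Ω
R_total = R_1 + R_2 + R_3 = 0.541 Ω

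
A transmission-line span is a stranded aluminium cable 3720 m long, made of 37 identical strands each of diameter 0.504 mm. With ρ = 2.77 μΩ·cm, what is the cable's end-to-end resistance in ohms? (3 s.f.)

14.0 Ω

ρ = 2.77 μΩ·cm = 2.77×10^-8 Ω·m
A_strand = π(2.5200e-04 m)² = 1.995e-07 m²
R_strand = ρL/A = (2.77×10^-8)(3720)/(1.995e-07) = 516.5 Ω
R_total = R_strand/N = 516.5/37 = 14.0 Ω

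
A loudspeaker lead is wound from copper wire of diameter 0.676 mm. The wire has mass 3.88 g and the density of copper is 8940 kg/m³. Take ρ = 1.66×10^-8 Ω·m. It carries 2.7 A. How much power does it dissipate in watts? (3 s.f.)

0.408 W

A = π(d/2)² = π(3.3800e-04 m)² = 3.5891e-07 m²
L = m/(density·A) = 0.00388/(8940×3.5891e-07) = 1.209 m
R = ρL/A = (1.66×10^-8)(1.209)/(3.5891e-07) = 0.05593 Ω
P = I²R = (2.7)² × 0.05593 = 0.408 W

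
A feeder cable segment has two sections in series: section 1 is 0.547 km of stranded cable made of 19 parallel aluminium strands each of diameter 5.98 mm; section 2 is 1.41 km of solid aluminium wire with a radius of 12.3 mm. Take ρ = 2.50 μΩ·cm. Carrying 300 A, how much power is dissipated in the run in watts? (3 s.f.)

8980 W

ρ = 2.50 μΩ·cm = 2.50×10^-8 Ω·m
Section 1: A_strand = π(2.9900e-03)² = 2.809e-05 m²; R₁ = ρL/(N·A_s) = (2.50×10^-8)(547)/(19×2.809e-05) = 0.02563 Ω
Section 2: A = πr² = π(1.2300e-02 m)² = 4.753e-04 m²
R₂ = (2.50×10^-8)(1410)/(4.753e-04) = 0.07417 Ω
R = R₁ + R₂ = 0.09979 Ω
P = I²R = (300)² × 0.09979 = 8980 W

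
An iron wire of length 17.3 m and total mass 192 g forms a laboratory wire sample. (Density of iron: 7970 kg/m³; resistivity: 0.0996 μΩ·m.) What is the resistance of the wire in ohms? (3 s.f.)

1.24 Ω

ρ = 0.0996 μΩ·m = 9.96×10^-8 Ω·m
A = m/(density·L) = 0.192/(7970×17.3) = 1.3925e-06 m²
R = ρL/A = (9.96×10^-8)(17.3)/(1.3925e-06) = 1.24 Ω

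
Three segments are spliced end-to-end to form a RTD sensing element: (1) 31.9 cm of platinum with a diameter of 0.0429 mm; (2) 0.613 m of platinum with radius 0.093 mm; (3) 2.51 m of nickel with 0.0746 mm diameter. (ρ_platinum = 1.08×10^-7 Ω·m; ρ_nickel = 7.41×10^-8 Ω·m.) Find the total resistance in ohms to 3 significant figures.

Seg 1: A = π(d/2)² = π(2.1450e-05 m)² = 1.445e-09 m²
R_1 = (1.08×10^-7)(0.319)/(1.445e-09) = 23.83 Ω
Seg 2: A = πr² = π(9.3000e-05 m)² = 2.717e-08 m²
R_2 = (1.08×10^-7)(0.613)/(2.717e-08) = 2.437 Ω
Seg 3: A = π(d/2)² = π(3.7300e-05 m)² = 4.371e-09 m²
R_3 = (7.41×10^-8)(2.51)/(4.371e-09) = 42.55 Ω
R_total = R_1 + R_2 + R_3 = 68.8 Ω

68.8 Ω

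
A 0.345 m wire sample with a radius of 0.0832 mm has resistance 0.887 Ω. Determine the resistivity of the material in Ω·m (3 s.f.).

A = πr² = π(8.3200e-05 m)² = 2.175e-08 m²
ρ = RA/L = (0.887)(2.175e-08)/(0.345) = 5.59×10^-8 Ω·m

5.59×10^-8 Ω·m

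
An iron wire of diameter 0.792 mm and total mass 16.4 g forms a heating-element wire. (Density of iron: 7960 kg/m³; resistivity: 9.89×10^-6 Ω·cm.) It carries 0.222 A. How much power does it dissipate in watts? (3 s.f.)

0.0414 W

ρ = 9.89×10^-6 Ω·cm = 9.89×10^-8 Ω·m
A = π(d/2)² = π(3.9600e-04 m)² = 4.9265e-07 m²
L = m/(density·A) = 0.0164/(7960×4.9265e-07) = 4.182 m
R = ρL/A = (9.89×10^-8)(4.182)/(4.9265e-07) = 0.8396 Ω
P = I²R = (0.222)² × 0.8396 = 0.0414 W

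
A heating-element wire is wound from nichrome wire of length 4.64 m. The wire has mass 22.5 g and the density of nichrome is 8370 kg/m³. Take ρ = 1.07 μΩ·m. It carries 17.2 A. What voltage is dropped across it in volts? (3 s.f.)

ρ = 1.07 μΩ·m = 1.07×10^-6 Ω·m
A = m/(density·L) = 0.0225/(8370×4.64) = 5.7935e-07 m²
R = ρL/A = (1.07×10^-6)(4.64)/(5.7935e-07) = 8.57 Ω
V = IR = 17.2 × 8.57 = 147 V

147 V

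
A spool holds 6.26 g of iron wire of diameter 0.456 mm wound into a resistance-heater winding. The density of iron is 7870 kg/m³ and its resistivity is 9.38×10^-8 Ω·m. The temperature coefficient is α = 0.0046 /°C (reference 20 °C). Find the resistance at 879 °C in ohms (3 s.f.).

A = π(d/2)² = π(2.2800e-04 m)² = 1.6331e-07 m²
L = m/(density·A) = 0.00626/(7870×1.6331e-07) = 4.871 m
R = ρL/A = (9.38×10^-8)(4.871)/(1.6331e-07) = 2.797 Ω
R(879 °C) = 2.797 × (1 + 0.0046×859) = 13.9 Ω

13.9 Ω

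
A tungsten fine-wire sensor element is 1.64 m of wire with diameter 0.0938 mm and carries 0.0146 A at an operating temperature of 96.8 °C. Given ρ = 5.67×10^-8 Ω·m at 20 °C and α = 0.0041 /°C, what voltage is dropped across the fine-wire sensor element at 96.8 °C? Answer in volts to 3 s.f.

A = π(d/2)² = π(4.6900e-05 m)² = 6.910e-09 m²
R₍20₎ = ρL/A = (5.67×10^-8)(1.64)/(6.910e-09) = 13.46 Ω
R₍96.8₎ = R₍20₎(1 + αΔT) = 13.46 × (1 + 0.0041×76.8) = 17.69 Ω
V = IR = 0.0146 × 17.69 = 0.258 V

0.258 V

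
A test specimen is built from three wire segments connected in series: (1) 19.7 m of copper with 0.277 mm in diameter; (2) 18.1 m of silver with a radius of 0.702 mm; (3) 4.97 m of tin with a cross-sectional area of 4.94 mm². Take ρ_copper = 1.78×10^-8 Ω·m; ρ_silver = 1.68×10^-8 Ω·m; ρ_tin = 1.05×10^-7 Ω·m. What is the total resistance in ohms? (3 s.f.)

Seg 1: A = π(d/2)² = π(1.3850e-04 m)² = 6.026e-08 m²
R_1 = (1.78×10^-8)(19.7)/(6.026e-08) = 5.819 Ω
Seg 2: A = πr² = π(7.0200e-04 m)² = 1.548e-06 m²
R_2 = (1.68×10^-8)(18.1)/(1.548e-06) = 0.1964 Ω
Seg 3: A = 4.94 mm² = 4.940e-06 m²
R_3 = (1.05×10^-7)(4.97)/(4.940e-06) = 0.1056 Ω
R_total = R_1 + R_2 + R_3 = 6.12 Ω

6.12 Ω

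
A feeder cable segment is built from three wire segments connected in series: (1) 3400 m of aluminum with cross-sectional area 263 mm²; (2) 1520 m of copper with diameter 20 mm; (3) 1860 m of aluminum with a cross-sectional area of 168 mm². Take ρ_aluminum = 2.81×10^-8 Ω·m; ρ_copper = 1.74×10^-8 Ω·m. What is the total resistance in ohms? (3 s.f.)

Seg 1: A = 263 mm² = 2.630e-04 m²
R_1 = (2.81×10^-8)(3400)/(2.630e-04) = 0.3633 Ω
Seg 2: A = π(d/2)² = π(1.0000e-02 m)² = 3.142e-04 m²
R_2 = (1.74×10^-8)(1520)/(3.142e-04) = 0.08419 Ω
Seg 3: A = 168 mm² = 1.680e-04 m²
R_3 = (2.81×10^-8)(1860)/(1.680e-04) = 0.3111 Ω
R_total = R_1 + R_2 + R_3 = 0.759 Ω

0.759 Ω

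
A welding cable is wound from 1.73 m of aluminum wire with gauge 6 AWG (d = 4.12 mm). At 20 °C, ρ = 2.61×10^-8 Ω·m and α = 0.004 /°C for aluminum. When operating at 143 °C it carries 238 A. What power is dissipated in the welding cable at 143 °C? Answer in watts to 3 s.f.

A = π(4.12/2 mm)² = π(2.0600e-03 m)² = 1.333e-05 m²
R₍20₎ = ρL/A = (2.61×10^-8)(1.73)/(1.333e-05) = 0.003387 Ω
R₍143₎ = R₍20₎(1 + αΔT) = 0.003387 × (1 + 0.004×123) = 0.005053 Ω
P = I²R = (238)² × 0.005053 = 286 W

286 W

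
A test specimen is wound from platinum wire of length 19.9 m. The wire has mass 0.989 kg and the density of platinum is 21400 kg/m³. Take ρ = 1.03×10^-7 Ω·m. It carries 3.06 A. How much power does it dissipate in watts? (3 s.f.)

A = m/(density·L) = 0.989/(21400×19.9) = 2.3224e-06 m²
R = ρL/A = (1.03×10^-7)(19.9)/(2.3224e-06) = 0.8826 Ω
P = I²R = (3.06)² × 0.8826 = 8.26 W

8.26 W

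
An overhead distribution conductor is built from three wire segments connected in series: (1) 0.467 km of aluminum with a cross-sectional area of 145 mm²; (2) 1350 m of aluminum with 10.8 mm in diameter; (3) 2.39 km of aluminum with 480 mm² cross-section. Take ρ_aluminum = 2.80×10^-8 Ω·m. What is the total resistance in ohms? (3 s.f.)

Seg 1: A = 145 mm² = 1.450e-04 m²
R_1 = (2.80×10^-8)(467)/(1.450e-04) = 0.09018 Ω
Seg 2: A = π(d/2)² = π(5.4000e-03 m)² = 9.161e-05 m²
R_2 = (2.80×10^-8)(1350)/(9.161e-05) = 0.4126 Ω
Seg 3: A = 480 mm² = 4.800e-04 m²
R_3 = (2.80×10^-8)(2390)/(4.800e-04) = 0.1394 Ω
R_total = R_1 + R_2 + R_3 = 0.642 Ω

0.642 Ω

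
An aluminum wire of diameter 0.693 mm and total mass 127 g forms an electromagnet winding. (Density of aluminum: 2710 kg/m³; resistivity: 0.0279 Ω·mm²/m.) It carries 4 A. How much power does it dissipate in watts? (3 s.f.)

147 W

ρ = 0.0279 Ω·mm²/m = 2.79×10^-8 Ω·m
A = π(d/2)² = π(3.4650e-04 m)² = 3.7719e-07 m²
L = m/(density·A) = 0.127/(2710×3.7719e-07) = 124.2 m
R = ρL/A = (2.79×10^-8)(124.2)/(3.7719e-07) = 9.19 Ω
P = I²R = (4)² × 9.19 = 147 W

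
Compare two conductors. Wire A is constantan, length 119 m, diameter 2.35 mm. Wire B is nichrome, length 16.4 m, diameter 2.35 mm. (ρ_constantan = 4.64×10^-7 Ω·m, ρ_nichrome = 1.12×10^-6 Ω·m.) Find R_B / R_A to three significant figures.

R ∝ ρL/d², so R_B/R_A = (ρ_B/ρ_A) × (L_B/L_A)
= (1.12×10^-6/4.64×10^-7) × (16.4/119) = 0.333

0.333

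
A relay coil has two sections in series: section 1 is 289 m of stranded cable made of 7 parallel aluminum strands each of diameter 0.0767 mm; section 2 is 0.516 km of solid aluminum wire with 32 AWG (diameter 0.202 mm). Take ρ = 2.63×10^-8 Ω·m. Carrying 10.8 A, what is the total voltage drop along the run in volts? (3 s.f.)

Section 1: A_strand = π(3.8350e-05)² = 4.620e-09 m²; R₁ = ρL/(N·A_s) = (2.63×10^-8)(289)/(7×4.620e-09) = 235 Ω
Section 2: A = π(0.202/2 mm)² = π(1.0100e-04 m)² = 3.205e-08 m²
R₂ = (2.63×10^-8)(516)/(3.205e-08) = 423.5 Ω
R = R₁ + R₂ = 658.5 Ω
V = IR = 10.8 × 658.5 = 7110 V

7110 V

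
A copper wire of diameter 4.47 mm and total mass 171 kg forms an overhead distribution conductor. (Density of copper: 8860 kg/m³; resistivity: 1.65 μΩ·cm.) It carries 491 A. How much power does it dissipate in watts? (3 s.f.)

3.12×10^5 W

ρ = 1.65 μΩ·cm = 1.65×10^-8 Ω·m
A = π(d/2)² = π(2.2350e-03 m)² = 1.5693e-05 m²
L = m/(density·A) = 171/(8860×1.5693e-05) = 1230 m
R = ρL/A = (1.65×10^-8)(1230)/(1.5693e-05) = 1.293 Ω
P = I²R = (491)² × 1.293 = 3.12×10^5 W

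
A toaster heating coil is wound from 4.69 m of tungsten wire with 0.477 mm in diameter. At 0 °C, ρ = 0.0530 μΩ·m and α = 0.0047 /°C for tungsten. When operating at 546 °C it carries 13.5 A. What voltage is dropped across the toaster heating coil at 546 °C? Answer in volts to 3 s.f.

ρ = 0.0530 μΩ·m = 5.30×10^-8 Ω·m
A = π(d/2)² = π(2.3850e-04 m)² = 1.787e-07 m²
R₍0₎ = ρL/A = (5.30×10^-8)(4.69)/(1.787e-07) = 1.391 Ω
R₍546₎ = R₍0₎(1 + αΔT) = 1.391 × (1 + 0.0047×546) = 4.961 Ω
V = IR = 13.5 × 4.961 = 67.0 V

67.0 V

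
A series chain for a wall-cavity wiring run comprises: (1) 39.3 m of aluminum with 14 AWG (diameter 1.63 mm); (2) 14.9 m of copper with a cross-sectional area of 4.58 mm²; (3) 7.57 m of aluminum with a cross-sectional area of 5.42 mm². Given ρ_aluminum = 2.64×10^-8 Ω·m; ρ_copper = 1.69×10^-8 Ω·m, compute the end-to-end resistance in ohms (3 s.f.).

Seg 1: A = π(1.63/2 mm)² = π(8.1500e-04 m)² = 2.087e-06 m²
R_1 = (2.64×10^-8)(39.3)/(2.087e-06) = 0.4972 Ω
Seg 2: A = 4.58 mm² = 4.580e-06 m²
R_2 = (1.69×10^-8)(14.9)/(4.580e-06) = 0.05498 Ω
Seg 3: A = 5.42 mm² = 5.420e-06 m²
R_3 = (2.64×10^-8)(7.57)/(5.420e-06) = 0.03687 Ω
R_total = R_1 + R_2 + R_3 = 0.589 Ω

0.589 Ω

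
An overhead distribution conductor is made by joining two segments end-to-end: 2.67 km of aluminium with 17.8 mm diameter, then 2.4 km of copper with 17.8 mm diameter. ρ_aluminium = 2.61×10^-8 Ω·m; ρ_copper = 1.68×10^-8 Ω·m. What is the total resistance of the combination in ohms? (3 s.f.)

Segment 1: A = π(d/2)² = π(8.9000e-03 m)² = 2.488e-04 m²
R₁ = ρL/A = (2.61×10^-8)(2670)/(2.488e-04) = 0.28 Ω
R₂ = (1.68×10^-8)(2400)/(2.488e-04) = 0.162 Ω
R = R₁ + R₂ = 0.442 Ω

0.442 Ω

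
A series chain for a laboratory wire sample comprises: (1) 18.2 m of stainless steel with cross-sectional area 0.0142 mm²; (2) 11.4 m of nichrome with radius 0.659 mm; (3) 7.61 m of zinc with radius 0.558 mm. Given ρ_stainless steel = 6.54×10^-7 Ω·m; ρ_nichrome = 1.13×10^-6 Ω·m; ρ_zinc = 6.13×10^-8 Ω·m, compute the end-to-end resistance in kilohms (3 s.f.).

Seg 1: A = 0.0142 mm² = 1.420e-08 m²
R_1 = (6.54×10^-7)(18.2)/(1.420e-08) = 838.2 Ω
Seg 2: A = πr² = π(6.5900e-04 m)² = 1.364e-06 m²
R_2 = (1.13×10^-6)(11.4)/(1.364e-06) = 9.442 Ω
Seg 3: A = πr² = π(5.5800e-04 m)² = 9.782e-07 m²
R_3 = (6.13×10^-8)(7.61)/(9.782e-07) = 0.4769 Ω
R_total = R_1 + R_2 + R_3 = 0.848 kΩ

0.848 kΩ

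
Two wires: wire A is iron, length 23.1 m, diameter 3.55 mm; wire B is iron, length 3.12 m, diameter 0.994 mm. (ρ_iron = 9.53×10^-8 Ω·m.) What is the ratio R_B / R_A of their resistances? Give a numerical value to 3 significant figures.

1.72

R ∝ ρL/d², so R_B/R_A = (L_B/L_A) × (d_A/d_B)²
= (3.12/23.1) × (3.55/0.994)² = 1.72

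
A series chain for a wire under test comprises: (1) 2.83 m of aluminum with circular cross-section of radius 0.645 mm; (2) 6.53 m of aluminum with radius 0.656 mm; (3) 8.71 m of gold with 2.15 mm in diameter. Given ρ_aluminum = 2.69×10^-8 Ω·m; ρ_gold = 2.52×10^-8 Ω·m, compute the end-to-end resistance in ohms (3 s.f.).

Seg 1: A = πr² = π(6.4500e-04 m)² = 1.307e-06 m²
R_1 = (2.69×10^-8)(2.83)/(1.307e-06) = 0.05825 Ω
Seg 2: A = πr² = π(6.5600e-04 m)² = 1.352e-06 m²
R_2 = (2.69×10^-8)(6.53)/(1.352e-06) = 0.1299 Ω
Seg 3: A = π(d/2)² = π(1.0750e-03 m)² = 3.631e-06 m²
R_3 = (2.52×10^-8)(8.71)/(3.631e-06) = 0.06046 Ω
R_total = R_1 + R_2 + R_3 = 0.249 Ω

0.249 Ω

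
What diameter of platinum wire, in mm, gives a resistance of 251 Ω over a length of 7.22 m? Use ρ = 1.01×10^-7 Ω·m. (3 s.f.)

0.0608 mm

A = ρL/R = (1.01×10^-7)(7.22)/(251) = 2.905e-09 m²
d = 2√(A/π) = 6.082e-05 m = 0.0608 mm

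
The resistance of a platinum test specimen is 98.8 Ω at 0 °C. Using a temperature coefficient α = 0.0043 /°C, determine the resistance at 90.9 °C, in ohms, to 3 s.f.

ΔT = 90.9 − 0 = 90.9 °C
R = R₀(1 + αΔT) = 98.8 × (1 + 0.0043×90.9) = 98.8 × 1.391 = 137 Ω

137 Ω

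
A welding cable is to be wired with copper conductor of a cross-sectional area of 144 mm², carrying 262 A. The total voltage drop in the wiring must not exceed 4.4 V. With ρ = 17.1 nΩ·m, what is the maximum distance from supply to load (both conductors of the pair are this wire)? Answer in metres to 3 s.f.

ρ = 17.1 nΩ·m = 1.71×10^-8 Ω·m
A = 144 mm² = 1.440e-04 m²
L_max = V_max·A/(2·ρI) = (4.4)(1.440e-04)/(2×1.71×10^-8×262) = 70.7 m

70.7 m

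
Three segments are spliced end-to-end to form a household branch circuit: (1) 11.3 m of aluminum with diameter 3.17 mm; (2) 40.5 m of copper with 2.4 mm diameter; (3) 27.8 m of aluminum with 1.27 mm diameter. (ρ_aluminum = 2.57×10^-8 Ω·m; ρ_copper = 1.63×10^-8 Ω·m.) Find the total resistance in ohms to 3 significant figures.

0.747 Ω

Seg 1: A = π(d/2)² = π(1.5850e-03 m)² = 7.892e-06 m²
R_1 = (2.57×10^-8)(11.3)/(7.892e-06) = 0.0368 Ω
Seg 2: A = π(d/2)² = π(1.2000e-03 m)² = 4.524e-06 m²
R_2 = (1.63×10^-8)(40.5)/(4.524e-06) = 0.1459 Ω
Seg 3: A = π(d/2)² = π(6.3500e-04 m)² = 1.267e-06 m²
R_3 = (2.57×10^-8)(27.8)/(1.267e-06) = 0.564 Ω
R_total = R_1 + R_2 + R_3 = 0.747 Ω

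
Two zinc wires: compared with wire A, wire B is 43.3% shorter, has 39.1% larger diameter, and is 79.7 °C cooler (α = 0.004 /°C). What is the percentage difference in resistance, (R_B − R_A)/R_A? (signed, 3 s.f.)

R ∝ ρL/d² with ρ ∝ (1+αΔT), so R_B/R_A = (1 − 43.3/100) × (1 + 39.1/100)⁻² × (1 − 0.004×79.7)
= 0.567 × 0.5168 × 0.6812 = 0.1996
(R_B − R_A)/R_A = 0.1996 − 1 = -80.0%

-80.0%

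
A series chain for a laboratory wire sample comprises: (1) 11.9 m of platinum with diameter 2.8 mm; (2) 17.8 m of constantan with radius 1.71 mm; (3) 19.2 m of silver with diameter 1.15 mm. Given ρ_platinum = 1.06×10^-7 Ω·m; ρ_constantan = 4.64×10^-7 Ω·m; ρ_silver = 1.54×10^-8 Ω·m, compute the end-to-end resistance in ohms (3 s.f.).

Seg 1: A = π(d/2)² = π(1.4000e-03 m)² = 6.158e-06 m²
R_1 = (1.06×10^-7)(11.9)/(6.158e-06) = 0.2049 Ω
Seg 2: A = πr² = π(1.7100e-03 m)² = 9.186e-06 m²
R_2 = (4.64×10^-7)(17.8)/(9.186e-06) = 0.8991 Ω
Seg 3: A = π(d/2)² = π(5.7500e-04 m)² = 1.039e-06 m²
R_3 = (1.54×10^-8)(19.2)/(1.039e-06) = 0.2847 Ω
R_total = R_1 + R_2 + R_3 = 1.39 Ω

1.39 Ω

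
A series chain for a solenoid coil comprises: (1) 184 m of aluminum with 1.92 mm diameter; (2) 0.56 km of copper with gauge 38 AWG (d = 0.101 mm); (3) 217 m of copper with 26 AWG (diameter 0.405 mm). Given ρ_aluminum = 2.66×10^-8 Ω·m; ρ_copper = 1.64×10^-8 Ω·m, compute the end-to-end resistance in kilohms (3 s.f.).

1.18 kΩ

Seg 1: A = π(d/2)² = π(9.6000e-04 m)² = 2.895e-06 m²
R_1 = (2.66×10^-8)(184)/(2.895e-06) = 1.69 Ω
Seg 2: A = π(0.101/2 mm)² = π(5.0500e-05 m)² = 8.012e-09 m²
R_2 = (1.64×10^-8)(560)/(8.012e-09) = 1146 Ω
Seg 3: A = π(0.405/2 mm)² = π(2.0250e-04 m)² = 1.288e-07 m²
R_3 = (1.64×10^-8)(217)/(1.288e-07) = 27.63 Ω
R_total = R_1 + R_2 + R_3 = 1.18 kΩ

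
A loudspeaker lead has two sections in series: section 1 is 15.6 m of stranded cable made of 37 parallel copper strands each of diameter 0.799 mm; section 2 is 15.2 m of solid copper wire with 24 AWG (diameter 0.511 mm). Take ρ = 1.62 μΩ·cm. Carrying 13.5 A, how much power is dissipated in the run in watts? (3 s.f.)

ρ = 1.62 μΩ·cm = 1.62×10^-8 Ω·m
Section 1: A_strand = π(3.9950e-04)² = 5.014e-07 m²; R₁ = ρL/(N·A_s) = (1.62×10^-8)(15.6)/(37×5.014e-07) = 0.01362 Ω
Section 2: A = π(0.511/2 mm)² = π(2.5550e-04 m)² = 2.051e-07 m²
R₂ = (1.62×10^-8)(15.2)/(2.051e-07) = 1.201 Ω
R = R₁ + R₂ = 1.214 Ω
P = I²R = (13.5)² × 1.214 = 221 W

221 W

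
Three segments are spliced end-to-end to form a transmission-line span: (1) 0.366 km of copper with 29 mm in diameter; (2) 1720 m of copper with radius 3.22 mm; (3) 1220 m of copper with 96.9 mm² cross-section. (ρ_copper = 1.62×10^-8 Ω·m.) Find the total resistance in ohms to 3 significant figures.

1.07 Ω

Seg 1: A = π(d/2)² = π(1.4500e-02 m)² = 6.605e-04 m²
R_1 = (1.62×10^-8)(366)/(6.605e-04) = 0.008977 Ω
Seg 2: A = πr² = π(3.2200e-03 m)² = 3.257e-05 m²
R_2 = (1.62×10^-8)(1720)/(3.257e-05) = 0.8554 Ω
Seg 3: A = 96.9 mm² = 9.690e-05 m²
R_3 = (1.62×10^-8)(1220)/(9.690e-05) = 0.204 Ω
R_total = R_1 + R_2 + R_3 = 1.07 Ω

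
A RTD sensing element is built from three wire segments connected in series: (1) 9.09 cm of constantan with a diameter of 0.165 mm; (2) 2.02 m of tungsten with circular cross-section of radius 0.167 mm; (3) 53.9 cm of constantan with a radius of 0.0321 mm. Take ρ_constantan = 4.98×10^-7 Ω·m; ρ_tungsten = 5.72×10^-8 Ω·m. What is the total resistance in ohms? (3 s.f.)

Seg 1: A = π(d/2)² = π(8.2500e-05 m)² = 2.138e-08 m²
R_1 = (4.98×10^-7)(0.0909)/(2.138e-08) = 2.117 Ω
Seg 2: A = πr² = π(1.6700e-04 m)² = 8.762e-08 m²
R_2 = (5.72×10^-8)(2.02)/(8.762e-08) = 1.319 Ω
Seg 3: A = πr² = π(3.2100e-05 m)² = 3.237e-09 m²
R_3 = (4.98×10^-7)(0.539)/(3.237e-09) = 82.92 Ω
R_total = R_1 + R_2 + R_3 = 86.4 Ω

86.4 Ω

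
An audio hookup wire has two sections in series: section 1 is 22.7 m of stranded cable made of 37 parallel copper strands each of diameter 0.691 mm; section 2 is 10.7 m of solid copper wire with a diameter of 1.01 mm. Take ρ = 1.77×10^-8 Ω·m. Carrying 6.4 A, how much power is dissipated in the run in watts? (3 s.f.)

10.9 W

Section 1: A_strand = π(3.4550e-04)² = 3.750e-07 m²; R₁ = ρL/(N·A_s) = (1.77×10^-8)(22.7)/(37×3.750e-07) = 0.02896 Ω
Section 2: A = π(d/2)² = π(5.0500e-04 m)² = 8.012e-07 m²
R₂ = (1.77×10^-8)(10.7)/(8.012e-07) = 0.2364 Ω
R = R₁ + R₂ = 0.2653 Ω
P = I²R = (6.4)² × 0.2653 = 10.9 W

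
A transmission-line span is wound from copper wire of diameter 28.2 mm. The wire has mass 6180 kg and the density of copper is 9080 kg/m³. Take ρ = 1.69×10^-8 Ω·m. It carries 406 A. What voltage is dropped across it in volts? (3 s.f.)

12.0 V

A = π(d/2)² = π(1.4100e-02 m)² = 6.2458e-04 m²
L = m/(density·A) = 6180/(9080×6.2458e-04) = 1090 m
R = ρL/A = (1.69×10^-8)(1090)/(6.2458e-04) = 0.02949 Ω
V = IR = 406 × 0.02949 = 12.0 V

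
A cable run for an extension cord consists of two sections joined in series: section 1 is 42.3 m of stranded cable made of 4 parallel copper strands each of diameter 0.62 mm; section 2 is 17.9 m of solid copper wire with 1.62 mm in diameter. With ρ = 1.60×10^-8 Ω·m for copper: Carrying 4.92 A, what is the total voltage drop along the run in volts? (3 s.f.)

3.44 V

Section 1: A_strand = π(3.1000e-04)² = 3.019e-07 m²; R₁ = ρL/(N·A_s) = (1.60×10^-8)(42.3)/(4×3.019e-07) = 0.5604 Ω
Section 2: A = π(d/2)² = π(8.1000e-04 m)² = 2.061e-06 m²
R₂ = (1.60×10^-8)(17.9)/(2.061e-06) = 0.1389 Ω
R = R₁ + R₂ = 0.6994 Ω
V = IR = 4.92 × 0.6994 = 3.44 V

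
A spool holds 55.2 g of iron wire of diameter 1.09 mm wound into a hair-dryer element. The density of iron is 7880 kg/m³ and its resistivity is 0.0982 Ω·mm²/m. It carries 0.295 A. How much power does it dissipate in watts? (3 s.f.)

ρ = 0.0982 Ω·mm²/m = 9.82×10^-8 Ω·m
A = π(d/2)² = π(5.4500e-04 m)² = 9.3313e-07 m²
L = m/(density·A) = 0.0552/(7880×9.3313e-07) = 7.507 m
R = ρL/A = (9.82×10^-8)(7.507)/(9.3313e-07) = 0.79 Ω
P = I²R = (0.295)² × 0.79 = 0.0688 W

0.0688 W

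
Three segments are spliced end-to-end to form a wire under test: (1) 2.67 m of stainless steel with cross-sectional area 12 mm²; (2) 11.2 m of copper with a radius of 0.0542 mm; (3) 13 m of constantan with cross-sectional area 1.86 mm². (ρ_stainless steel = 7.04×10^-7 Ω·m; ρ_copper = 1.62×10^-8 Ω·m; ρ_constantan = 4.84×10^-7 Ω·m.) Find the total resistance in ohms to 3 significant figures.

Seg 1: A = 12 mm² = 1.200e-05 m²
R_1 = (7.04×10^-7)(2.67)/(1.200e-05) = 0.1566 Ω
Seg 2: A = πr² = π(5.4200e-05 m)² = 9.229e-09 m²
R_2 = (1.62×10^-8)(11.2)/(9.229e-09) = 19.66 Ω
Seg 3: A = 1.86 mm² = 1.860e-06 m²
R_3 = (4.84×10^-7)(13)/(1.860e-06) = 3.383 Ω
R_total = R_1 + R_2 + R_3 = 23.2 Ω

23.2 Ω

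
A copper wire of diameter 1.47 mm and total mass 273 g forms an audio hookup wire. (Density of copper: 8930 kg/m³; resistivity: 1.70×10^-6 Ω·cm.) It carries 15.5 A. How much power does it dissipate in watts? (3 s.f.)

43.3 W

ρ = 1.70×10^-6 Ω·cm = 1.70×10^-8 Ω·m
A = π(d/2)² = π(7.3500e-04 m)² = 1.6972e-06 m²
L = m/(density·A) = 0.273/(8930×1.6972e-06) = 18.01 m
R = ρL/A = (1.70×10^-8)(18.01)/(1.6972e-06) = 0.1804 Ω
P = I²R = (15.5)² × 0.1804 = 43.3 W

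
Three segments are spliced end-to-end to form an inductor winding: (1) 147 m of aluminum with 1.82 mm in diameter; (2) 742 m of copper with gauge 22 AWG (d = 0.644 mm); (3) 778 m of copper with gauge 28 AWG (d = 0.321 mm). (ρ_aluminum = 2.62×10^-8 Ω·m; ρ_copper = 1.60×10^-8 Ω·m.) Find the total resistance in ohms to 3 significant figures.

192 Ω

Seg 1: A = π(d/2)² = π(9.1000e-04 m)² = 2.602e-06 m²
R_1 = (2.62×10^-8)(147)/(2.602e-06) = 1.48 Ω
Seg 2: A = π(0.644/2 mm)² = π(3.2200e-04 m)² = 3.257e-07 m²
R_2 = (1.60×10^-8)(742)/(3.257e-07) = 36.45 Ω
Seg 3: A = π(0.321/2 mm)² = π(1.6050e-04 m)² = 8.093e-08 m²
R_3 = (1.60×10^-8)(778)/(8.093e-08) = 153.8 Ω
R_total = R_1 + R_2 + R_3 = 192 Ω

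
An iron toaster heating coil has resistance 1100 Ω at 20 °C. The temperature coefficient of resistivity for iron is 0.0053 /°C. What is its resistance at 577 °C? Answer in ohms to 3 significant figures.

ΔT = 577 − 20 = 557 °C
R = R₀(1 + αΔT) = 1100 × (1 + 0.0053×557) = 1100 × 3.952 = 4350 Ω

4350 Ω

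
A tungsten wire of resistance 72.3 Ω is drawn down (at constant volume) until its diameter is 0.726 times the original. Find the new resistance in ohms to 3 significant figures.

260 Ω

Volume constant ⇒ L' = L/r² with r = 0.726. R' = ρL'/A' = ρ(L/r²)/(πr²d₀²/4) = R/r⁴.
R' = 3.6 × 72.3 = 260 Ω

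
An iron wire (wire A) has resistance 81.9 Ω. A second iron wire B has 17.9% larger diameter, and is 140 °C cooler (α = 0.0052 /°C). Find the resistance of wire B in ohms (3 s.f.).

16.0 Ω

R ∝ ρL/d² with ρ ∝ (1+αΔT), so R_B/R_A = (1 + 17.9/100)⁻² × (1 − 0.0052×140)
= 0.7194 × 0.272 = 0.1957
R_B = 0.1957 × 81.9 = 16.0 Ω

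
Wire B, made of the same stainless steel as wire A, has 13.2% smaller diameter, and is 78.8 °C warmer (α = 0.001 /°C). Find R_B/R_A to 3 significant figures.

R ∝ ρL/d² with ρ ∝ (1+αΔT), so R_B/R_A = (1 − 13.2/100)⁻² × (1 + 0.001×78.8)
= 1.327 × 1.079 = 1.43

1.43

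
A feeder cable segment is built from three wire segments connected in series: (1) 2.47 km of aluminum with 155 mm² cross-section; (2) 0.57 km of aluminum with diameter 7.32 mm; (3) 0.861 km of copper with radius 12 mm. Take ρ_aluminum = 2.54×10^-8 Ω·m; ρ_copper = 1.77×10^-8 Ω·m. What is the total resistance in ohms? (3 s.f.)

Seg 1: A = 155 mm² = 1.550e-04 m²
R_1 = (2.54×10^-8)(2470)/(1.550e-04) = 0.4048 Ω
Seg 2: A = π(d/2)² = π(3.6600e-03 m)² = 4.208e-05 m²
R_2 = (2.54×10^-8)(570)/(4.208e-05) = 0.344 Ω
Seg 3: A = πr² = π(1.2000e-02 m)² = 4.524e-04 m²
R_3 = (1.77×10^-8)(861)/(4.524e-04) = 0.03369 Ω
R_total = R_1 + R_2 + R_3 = 0.782 Ω

0.782 Ω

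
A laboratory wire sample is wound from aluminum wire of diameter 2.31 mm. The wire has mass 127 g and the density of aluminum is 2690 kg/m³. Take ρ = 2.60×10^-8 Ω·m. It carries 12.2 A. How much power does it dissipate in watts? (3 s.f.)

10.4 W

A = π(d/2)² = π(1.1550e-03 m)² = 4.1910e-06 m²
L = m/(density·A) = 0.127/(2690×4.1910e-06) = 11.27 m
R = ρL/A = (2.60×10^-8)(11.27)/(4.1910e-06) = 0.06989 Ω
P = I²R = (12.2)² × 0.06989 = 10.4 W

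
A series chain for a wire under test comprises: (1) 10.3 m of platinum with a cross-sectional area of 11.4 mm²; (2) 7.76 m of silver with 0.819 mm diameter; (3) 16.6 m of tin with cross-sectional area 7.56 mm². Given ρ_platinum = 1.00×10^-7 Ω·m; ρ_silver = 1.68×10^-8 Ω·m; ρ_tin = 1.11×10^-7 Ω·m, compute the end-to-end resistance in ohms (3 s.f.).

0.582 Ω

Seg 1: A = 11.4 mm² = 1.140e-05 m²
R_1 = (1.00×10^-7)(10.3)/(1.140e-05) = 0.09035 Ω
Seg 2: A = π(d/2)² = π(4.0950e-04 m)² = 5.268e-07 m²
R_2 = (1.68×10^-8)(7.76)/(5.268e-07) = 0.2475 Ω
Seg 3: A = 7.56 mm² = 7.560e-06 m²
R_3 = (1.11×10^-7)(16.6)/(7.560e-06) = 0.2437 Ω
R_total = R_1 + R_2 + R_3 = 0.582 Ω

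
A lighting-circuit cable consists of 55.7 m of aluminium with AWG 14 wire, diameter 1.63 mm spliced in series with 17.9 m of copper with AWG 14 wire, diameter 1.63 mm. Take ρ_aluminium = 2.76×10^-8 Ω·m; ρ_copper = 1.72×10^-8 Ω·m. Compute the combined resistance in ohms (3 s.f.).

0.884 Ω

Segment 1: A = π(1.63/2 mm)² = π(8.1500e-04 m)² = 2.087e-06 m²
R₁ = ρL/A = (2.76×10^-8)(55.7)/(2.087e-06) = 0.7367 Ω
R₂ = (1.72×10^-8)(17.9)/(2.087e-06) = 0.1475 Ω
R = R₁ + R₂ = 0.884 Ω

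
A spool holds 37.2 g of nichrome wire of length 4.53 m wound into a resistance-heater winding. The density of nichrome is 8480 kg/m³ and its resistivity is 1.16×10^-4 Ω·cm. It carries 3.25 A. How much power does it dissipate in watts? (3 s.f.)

ρ = 1.16×10^-4 Ω·cm = 1.16×10^-6 Ω·m
A = m/(density·L) = 0.0372/(8480×4.53) = 9.6839e-07 m²
R = ρL/A = (1.16×10^-6)(4.53)/(9.6839e-07) = 5.426 Ω
P = I²R = (3.25)² × 5.426 = 57.3 W

57.3 W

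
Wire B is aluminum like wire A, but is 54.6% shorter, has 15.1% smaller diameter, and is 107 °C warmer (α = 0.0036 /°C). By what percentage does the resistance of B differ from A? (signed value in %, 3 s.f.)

-12.8%

R ∝ ρL/d² with ρ ∝ (1+αΔT), so R_B/R_A = (1 − 54.6/100) × (1 − 15.1/100)⁻² × (1 + 0.0036×107)
= 0.454 × 1.387 × 1.385 = 0.8725
(R_B − R_A)/R_A = 0.8725 − 1 = -12.8%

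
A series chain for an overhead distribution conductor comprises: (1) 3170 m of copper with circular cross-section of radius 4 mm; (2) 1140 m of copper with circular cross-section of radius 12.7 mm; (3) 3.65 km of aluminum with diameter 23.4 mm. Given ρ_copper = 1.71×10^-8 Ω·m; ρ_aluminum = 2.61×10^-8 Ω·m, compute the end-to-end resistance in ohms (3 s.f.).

Seg 1: A = πr² = π(4.0000e-03 m)² = 5.027e-05 m²
R_1 = (1.71×10^-8)(3170)/(5.027e-05) = 1.078 Ω
Seg 2: A = πr² = π(1.2700e-02 m)² = 5.067e-04 m²
R_2 = (1.71×10^-8)(1140)/(5.067e-04) = 0.03847 Ω
Seg 3: A = π(d/2)² = π(1.1700e-02 m)² = 4.301e-04 m²
R_3 = (2.61×10^-8)(3650)/(4.301e-04) = 0.2215 Ω
R_total = R_1 + R_2 + R_3 = 1.34 Ω

1.34 Ω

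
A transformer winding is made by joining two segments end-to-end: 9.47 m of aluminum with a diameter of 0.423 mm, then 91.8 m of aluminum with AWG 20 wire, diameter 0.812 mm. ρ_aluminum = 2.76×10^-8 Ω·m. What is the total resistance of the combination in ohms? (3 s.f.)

6.75 Ω

Segment 1: A = π(d/2)² = π(2.1150e-04 m)² = 1.405e-07 m²
R₁ = ρL/A = (2.76×10^-8)(9.47)/(1.405e-07) = 1.86 Ω
Segment 2: A = π(0.812/2 mm)² = π(4.0600e-04 m)² = 5.178e-07 m²
R₂ = (2.76×10^-8)(91.8)/(5.178e-07) = 4.893 Ω
R = R₁ + R₂ = 6.75 Ω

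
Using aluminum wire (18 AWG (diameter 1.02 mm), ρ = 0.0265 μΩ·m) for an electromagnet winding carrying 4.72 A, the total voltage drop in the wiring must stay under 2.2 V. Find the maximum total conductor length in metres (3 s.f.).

14.4 m

ρ = 0.0265 μΩ·m = 2.65×10^-8 Ω·m
A = π(1.02/2 mm)² = π(5.1000e-04 m)² = 8.171e-07 m²
L_max = V_max·A/(1·ρI) = (2.2)(8.171e-07)/(2.65×10^-8×4.72) = 14.4 m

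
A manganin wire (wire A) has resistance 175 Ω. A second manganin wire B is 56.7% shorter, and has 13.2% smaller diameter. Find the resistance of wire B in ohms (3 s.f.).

R ∝ L/d², so R_B/R_A = (1 − 56.7/100) × (1 − 13.2/100)⁻²
= 0.433 × 1.327 = 0.5747
R_B = 0.5747 × 175 = 101 Ω

101 Ω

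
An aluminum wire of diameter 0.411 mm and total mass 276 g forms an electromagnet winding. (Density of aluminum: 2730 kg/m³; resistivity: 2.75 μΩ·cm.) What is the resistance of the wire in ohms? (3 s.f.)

158 Ω

ρ = 2.75 μΩ·cm = 2.75×10^-8 Ω·m
A = π(d/2)² = π(2.0550e-04 m)² = 1.3267e-07 m²
L = m/(density·A) = 0.276/(2730×1.3267e-07) = 762 m
R = ρL/A = (2.75×10^-8)(762)/(1.3267e-07) = 158 Ω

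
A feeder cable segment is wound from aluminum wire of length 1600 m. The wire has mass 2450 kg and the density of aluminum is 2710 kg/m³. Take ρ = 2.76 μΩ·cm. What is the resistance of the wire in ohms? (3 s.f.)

ρ = 2.76 μΩ·cm = 2.76×10^-8 Ω·m
A = m/(density·L) = 2450/(2710×1600) = 5.6504e-04 m²
R = ρL/A = (2.76×10^-8)(1600)/(5.6504e-04) = 0.0782 Ω

0.0782 Ω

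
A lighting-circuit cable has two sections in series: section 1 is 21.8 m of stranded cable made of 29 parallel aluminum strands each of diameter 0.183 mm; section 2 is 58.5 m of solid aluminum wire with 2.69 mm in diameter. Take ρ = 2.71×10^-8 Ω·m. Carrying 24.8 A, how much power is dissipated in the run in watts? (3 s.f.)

648 W

Section 1: A_strand = π(9.1500e-05)² = 2.630e-08 m²; R₁ = ρL/(N·A_s) = (2.71×10^-8)(21.8)/(29×2.630e-08) = 0.7745 Ω
Section 2: A = π(d/2)² = π(1.3450e-03 m)² = 5.683e-06 m²
R₂ = (2.71×10^-8)(58.5)/(5.683e-06) = 0.279 Ω
R = R₁ + R₂ = 1.053 Ω
P = I²R = (24.8)² × 1.053 = 648 W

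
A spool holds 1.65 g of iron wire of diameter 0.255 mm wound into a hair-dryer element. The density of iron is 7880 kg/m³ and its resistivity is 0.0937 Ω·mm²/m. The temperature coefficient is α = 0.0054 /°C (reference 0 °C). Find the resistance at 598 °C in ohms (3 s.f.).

31.8 Ω

ρ = 0.0937 Ω·mm²/m = 9.37×10^-8 Ω·m
A = π(d/2)² = π(1.2750e-04 m)² = 5.1071e-08 m²
L = m/(density·A) = 0.00165/(7880×5.1071e-08) = 4.1 m
R = ρL/A = (9.37×10^-8)(4.1)/(5.1071e-08) = 7.522 Ω
R(598 °C) = 7.522 × (1 + 0.0054×598) = 31.8 Ω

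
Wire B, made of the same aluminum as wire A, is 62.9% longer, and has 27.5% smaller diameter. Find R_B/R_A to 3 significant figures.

R ∝ L/d², so R_B/R_A = (1 + 62.9/100) × (1 − 27.5/100)⁻²
= 1.629 × 1.903 = 3.10

3.10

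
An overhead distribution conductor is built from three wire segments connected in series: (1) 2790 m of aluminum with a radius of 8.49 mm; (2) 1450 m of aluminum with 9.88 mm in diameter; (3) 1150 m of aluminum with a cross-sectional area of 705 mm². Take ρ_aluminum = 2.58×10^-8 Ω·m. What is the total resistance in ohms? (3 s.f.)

0.848 Ω

Seg 1: A = πr² = π(8.4900e-03 m)² = 2.264e-04 m²
R_1 = (2.58×10^-8)(2790)/(2.264e-04) = 0.3179 Ω
Seg 2: A = π(d/2)² = π(4.9400e-03 m)² = 7.667e-05 m²
R_2 = (2.58×10^-8)(1450)/(7.667e-05) = 0.488 Ω
Seg 3: A = 705 mm² = 7.050e-04 m²
R_3 = (2.58×10^-8)(1150)/(7.050e-04) = 0.04209 Ω
R_total = R_1 + R_2 + R_3 = 0.848 Ω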